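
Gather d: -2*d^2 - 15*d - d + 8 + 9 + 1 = -2*d^2 - 16*d + 18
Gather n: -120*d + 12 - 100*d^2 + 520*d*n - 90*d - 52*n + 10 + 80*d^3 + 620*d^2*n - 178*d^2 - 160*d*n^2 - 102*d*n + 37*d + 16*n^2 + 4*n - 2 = 80*d^3 - 278*d^2 - 173*d + n^2*(16 - 160*d) + n*(620*d^2 + 418*d - 48) + 20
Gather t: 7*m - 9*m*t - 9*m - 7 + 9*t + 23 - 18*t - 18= -2*m + t*(-9*m - 9) - 2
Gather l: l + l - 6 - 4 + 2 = 2*l - 8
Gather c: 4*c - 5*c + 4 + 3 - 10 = -c - 3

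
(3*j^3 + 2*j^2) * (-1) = -3*j^3 - 2*j^2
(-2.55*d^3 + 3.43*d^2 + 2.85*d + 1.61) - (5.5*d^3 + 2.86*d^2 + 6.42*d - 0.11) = -8.05*d^3 + 0.57*d^2 - 3.57*d + 1.72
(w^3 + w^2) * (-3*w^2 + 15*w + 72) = -3*w^5 + 12*w^4 + 87*w^3 + 72*w^2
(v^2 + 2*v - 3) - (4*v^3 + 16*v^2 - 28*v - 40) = -4*v^3 - 15*v^2 + 30*v + 37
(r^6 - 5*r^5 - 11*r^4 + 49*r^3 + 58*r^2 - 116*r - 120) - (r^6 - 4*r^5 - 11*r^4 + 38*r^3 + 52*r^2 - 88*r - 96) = -r^5 + 11*r^3 + 6*r^2 - 28*r - 24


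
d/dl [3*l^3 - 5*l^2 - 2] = l*(9*l - 10)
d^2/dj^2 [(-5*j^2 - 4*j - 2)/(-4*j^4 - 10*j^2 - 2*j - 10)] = (60*j^8 + 96*j^7 + 30*j^6 + 60*j^5 - 444*j^4 - 317*j^3 - 345*j^2 - 270*j + 57)/(8*j^12 + 60*j^10 + 12*j^9 + 210*j^8 + 60*j^7 + 431*j^6 + 135*j^5 + 540*j^4 + 151*j^3 + 390*j^2 + 75*j + 125)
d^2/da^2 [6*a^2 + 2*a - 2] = 12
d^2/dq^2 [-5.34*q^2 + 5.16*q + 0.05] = -10.6800000000000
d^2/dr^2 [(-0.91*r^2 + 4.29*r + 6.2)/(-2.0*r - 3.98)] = 47.526328/(8.0*r^3 + 47.76*r^2 + 95.0424*r + 63.044792)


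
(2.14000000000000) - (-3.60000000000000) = 5.74000000000000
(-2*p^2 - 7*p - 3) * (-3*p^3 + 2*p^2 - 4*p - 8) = 6*p^5 + 17*p^4 + 3*p^3 + 38*p^2 + 68*p + 24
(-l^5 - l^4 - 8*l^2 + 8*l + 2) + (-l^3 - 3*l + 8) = -l^5 - l^4 - l^3 - 8*l^2 + 5*l + 10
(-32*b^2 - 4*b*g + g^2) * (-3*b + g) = 96*b^3 - 20*b^2*g - 7*b*g^2 + g^3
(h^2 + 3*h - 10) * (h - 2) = h^3 + h^2 - 16*h + 20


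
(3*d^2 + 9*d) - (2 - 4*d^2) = 7*d^2 + 9*d - 2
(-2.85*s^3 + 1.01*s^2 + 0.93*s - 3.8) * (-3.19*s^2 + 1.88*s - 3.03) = 9.0915*s^5 - 8.5799*s^4 + 7.5676*s^3 + 10.8101*s^2 - 9.9619*s + 11.514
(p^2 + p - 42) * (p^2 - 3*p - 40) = p^4 - 2*p^3 - 85*p^2 + 86*p + 1680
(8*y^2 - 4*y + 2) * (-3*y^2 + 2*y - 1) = -24*y^4 + 28*y^3 - 22*y^2 + 8*y - 2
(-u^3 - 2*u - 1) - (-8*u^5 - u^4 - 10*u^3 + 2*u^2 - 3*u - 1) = 8*u^5 + u^4 + 9*u^3 - 2*u^2 + u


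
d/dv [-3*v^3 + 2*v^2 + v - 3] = -9*v^2 + 4*v + 1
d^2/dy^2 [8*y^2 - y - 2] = 16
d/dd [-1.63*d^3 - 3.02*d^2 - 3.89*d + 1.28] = -4.89*d^2 - 6.04*d - 3.89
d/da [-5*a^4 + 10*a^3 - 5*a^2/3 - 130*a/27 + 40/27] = -20*a^3 + 30*a^2 - 10*a/3 - 130/27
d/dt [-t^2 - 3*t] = -2*t - 3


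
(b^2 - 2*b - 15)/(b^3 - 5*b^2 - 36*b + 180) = (b + 3)/(b^2 - 36)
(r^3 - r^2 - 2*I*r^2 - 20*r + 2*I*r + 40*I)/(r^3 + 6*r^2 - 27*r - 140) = (r - 2*I)/(r + 7)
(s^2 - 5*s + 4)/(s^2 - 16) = (s - 1)/(s + 4)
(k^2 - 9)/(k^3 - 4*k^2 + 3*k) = (k + 3)/(k*(k - 1))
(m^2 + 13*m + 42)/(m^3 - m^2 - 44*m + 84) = (m + 6)/(m^2 - 8*m + 12)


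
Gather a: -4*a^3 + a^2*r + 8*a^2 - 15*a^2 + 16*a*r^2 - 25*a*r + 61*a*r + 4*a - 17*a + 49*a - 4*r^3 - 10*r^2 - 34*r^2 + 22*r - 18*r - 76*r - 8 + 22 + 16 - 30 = -4*a^3 + a^2*(r - 7) + a*(16*r^2 + 36*r + 36) - 4*r^3 - 44*r^2 - 72*r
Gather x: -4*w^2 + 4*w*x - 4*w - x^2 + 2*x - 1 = -4*w^2 - 4*w - x^2 + x*(4*w + 2) - 1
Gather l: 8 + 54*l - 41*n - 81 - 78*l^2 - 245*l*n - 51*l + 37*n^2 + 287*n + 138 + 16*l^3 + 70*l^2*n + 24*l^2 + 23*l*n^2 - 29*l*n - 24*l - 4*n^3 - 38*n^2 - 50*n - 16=16*l^3 + l^2*(70*n - 54) + l*(23*n^2 - 274*n - 21) - 4*n^3 - n^2 + 196*n + 49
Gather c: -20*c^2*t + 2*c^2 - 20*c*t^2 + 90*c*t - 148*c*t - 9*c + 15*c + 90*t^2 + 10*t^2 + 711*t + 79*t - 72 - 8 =c^2*(2 - 20*t) + c*(-20*t^2 - 58*t + 6) + 100*t^2 + 790*t - 80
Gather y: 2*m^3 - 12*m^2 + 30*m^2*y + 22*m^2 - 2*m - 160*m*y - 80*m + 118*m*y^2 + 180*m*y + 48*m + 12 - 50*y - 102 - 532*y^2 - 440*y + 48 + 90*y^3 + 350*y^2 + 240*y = 2*m^3 + 10*m^2 - 34*m + 90*y^3 + y^2*(118*m - 182) + y*(30*m^2 + 20*m - 250) - 42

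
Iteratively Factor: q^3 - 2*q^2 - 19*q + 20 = (q - 5)*(q^2 + 3*q - 4) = (q - 5)*(q - 1)*(q + 4)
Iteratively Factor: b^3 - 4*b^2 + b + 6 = (b - 2)*(b^2 - 2*b - 3) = (b - 2)*(b + 1)*(b - 3)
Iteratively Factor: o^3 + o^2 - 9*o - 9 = (o + 1)*(o^2 - 9) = (o - 3)*(o + 1)*(o + 3)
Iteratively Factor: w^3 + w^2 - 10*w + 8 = (w - 1)*(w^2 + 2*w - 8) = (w - 1)*(w + 4)*(w - 2)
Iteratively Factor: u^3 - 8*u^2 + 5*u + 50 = (u + 2)*(u^2 - 10*u + 25) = (u - 5)*(u + 2)*(u - 5)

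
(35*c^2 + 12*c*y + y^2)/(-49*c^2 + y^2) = (5*c + y)/(-7*c + y)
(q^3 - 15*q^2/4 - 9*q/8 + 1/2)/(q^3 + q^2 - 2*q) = (8*q^3 - 30*q^2 - 9*q + 4)/(8*q*(q^2 + q - 2))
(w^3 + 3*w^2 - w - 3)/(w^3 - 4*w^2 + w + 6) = (w^2 + 2*w - 3)/(w^2 - 5*w + 6)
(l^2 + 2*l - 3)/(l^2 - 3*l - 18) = (l - 1)/(l - 6)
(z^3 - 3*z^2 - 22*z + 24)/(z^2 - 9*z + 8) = (z^2 - 2*z - 24)/(z - 8)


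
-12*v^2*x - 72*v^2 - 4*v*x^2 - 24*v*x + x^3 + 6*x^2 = (-6*v + x)*(2*v + x)*(x + 6)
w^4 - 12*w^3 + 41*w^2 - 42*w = w*(w - 7)*(w - 3)*(w - 2)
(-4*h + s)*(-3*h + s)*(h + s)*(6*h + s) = 72*h^4 + 42*h^3*s - 31*h^2*s^2 + s^4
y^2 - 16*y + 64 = (y - 8)^2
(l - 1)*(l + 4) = l^2 + 3*l - 4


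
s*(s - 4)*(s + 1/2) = s^3 - 7*s^2/2 - 2*s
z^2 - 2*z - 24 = (z - 6)*(z + 4)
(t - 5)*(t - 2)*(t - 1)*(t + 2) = t^4 - 6*t^3 + t^2 + 24*t - 20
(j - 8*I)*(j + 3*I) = j^2 - 5*I*j + 24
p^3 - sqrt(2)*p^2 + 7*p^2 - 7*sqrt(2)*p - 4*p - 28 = (p + 7)*(p - 2*sqrt(2))*(p + sqrt(2))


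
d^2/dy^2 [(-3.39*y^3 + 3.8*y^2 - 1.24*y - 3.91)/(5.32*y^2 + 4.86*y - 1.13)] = (1.13686837721616e-13*y^5 + 5.6843418860808e-14*y^4 - 467.589008*y^3 - 415.206612*y^2 - 677.261442*y - 235.631208)/(150.568768*y^6 + 412.648992*y^5 + 281.02368*y^4 - 60.507*y^3 - 59.69112*y^2 + 18.617202*y - 1.442897)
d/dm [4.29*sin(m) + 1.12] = 4.29*cos(m)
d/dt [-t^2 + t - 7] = 1 - 2*t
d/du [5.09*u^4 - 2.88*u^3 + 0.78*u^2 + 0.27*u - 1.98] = 20.36*u^3 - 8.64*u^2 + 1.56*u + 0.27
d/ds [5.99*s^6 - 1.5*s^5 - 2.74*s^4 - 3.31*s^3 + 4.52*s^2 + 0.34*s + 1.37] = 35.94*s^5 - 7.5*s^4 - 10.96*s^3 - 9.93*s^2 + 9.04*s + 0.34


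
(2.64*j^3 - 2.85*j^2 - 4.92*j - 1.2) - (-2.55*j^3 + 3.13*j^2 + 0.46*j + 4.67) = 5.19*j^3 - 5.98*j^2 - 5.38*j - 5.87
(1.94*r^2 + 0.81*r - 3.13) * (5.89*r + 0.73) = 11.4266*r^3 + 6.1871*r^2 - 17.8444*r - 2.2849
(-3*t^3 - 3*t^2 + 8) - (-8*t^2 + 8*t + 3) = -3*t^3 + 5*t^2 - 8*t + 5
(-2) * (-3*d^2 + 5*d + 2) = 6*d^2 - 10*d - 4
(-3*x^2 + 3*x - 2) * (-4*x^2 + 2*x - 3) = 12*x^4 - 18*x^3 + 23*x^2 - 13*x + 6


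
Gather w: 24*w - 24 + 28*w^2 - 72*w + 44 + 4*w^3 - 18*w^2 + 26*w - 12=4*w^3 + 10*w^2 - 22*w + 8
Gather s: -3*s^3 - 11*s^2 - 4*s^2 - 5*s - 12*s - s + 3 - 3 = -3*s^3 - 15*s^2 - 18*s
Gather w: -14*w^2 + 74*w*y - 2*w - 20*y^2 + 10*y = -14*w^2 + w*(74*y - 2) - 20*y^2 + 10*y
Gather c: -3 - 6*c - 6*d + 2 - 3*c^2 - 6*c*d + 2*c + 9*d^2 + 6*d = -3*c^2 + c*(-6*d - 4) + 9*d^2 - 1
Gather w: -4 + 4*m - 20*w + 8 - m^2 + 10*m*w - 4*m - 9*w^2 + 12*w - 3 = -m^2 - 9*w^2 + w*(10*m - 8) + 1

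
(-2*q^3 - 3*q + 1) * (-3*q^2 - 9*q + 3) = 6*q^5 + 18*q^4 + 3*q^3 + 24*q^2 - 18*q + 3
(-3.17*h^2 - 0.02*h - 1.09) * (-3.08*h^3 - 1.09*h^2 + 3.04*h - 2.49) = 9.7636*h^5 + 3.5169*h^4 - 6.2578*h^3 + 9.0206*h^2 - 3.2638*h + 2.7141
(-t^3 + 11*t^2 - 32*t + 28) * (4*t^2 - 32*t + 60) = -4*t^5 + 76*t^4 - 540*t^3 + 1796*t^2 - 2816*t + 1680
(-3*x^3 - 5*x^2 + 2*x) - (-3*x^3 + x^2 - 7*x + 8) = -6*x^2 + 9*x - 8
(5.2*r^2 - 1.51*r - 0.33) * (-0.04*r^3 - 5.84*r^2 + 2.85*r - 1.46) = -0.208*r^5 - 30.3076*r^4 + 23.6516*r^3 - 9.9683*r^2 + 1.2641*r + 0.4818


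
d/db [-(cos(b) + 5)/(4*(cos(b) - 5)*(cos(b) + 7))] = (sin(b)^2 - 10*cos(b) - 46)*sin(b)/(4*(cos(b) - 5)^2*(cos(b) + 7)^2)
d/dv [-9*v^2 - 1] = -18*v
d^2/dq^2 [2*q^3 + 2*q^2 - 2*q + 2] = 12*q + 4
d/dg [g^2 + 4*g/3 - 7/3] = 2*g + 4/3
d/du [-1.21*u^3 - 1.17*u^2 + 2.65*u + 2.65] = -3.63*u^2 - 2.34*u + 2.65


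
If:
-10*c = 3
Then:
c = -3/10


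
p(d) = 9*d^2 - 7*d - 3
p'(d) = 18*d - 7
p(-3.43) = 126.89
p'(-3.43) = -68.74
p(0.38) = -4.36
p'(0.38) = -0.16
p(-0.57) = 3.91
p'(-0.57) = -17.26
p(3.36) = 75.09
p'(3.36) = 53.48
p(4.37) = 138.28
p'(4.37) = 71.66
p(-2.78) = 86.02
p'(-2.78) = -57.04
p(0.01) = -3.07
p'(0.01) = -6.82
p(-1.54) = 29.12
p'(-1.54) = -34.72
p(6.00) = 279.00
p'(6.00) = 101.00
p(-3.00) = 99.00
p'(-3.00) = -61.00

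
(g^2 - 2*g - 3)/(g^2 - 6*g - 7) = (g - 3)/(g - 7)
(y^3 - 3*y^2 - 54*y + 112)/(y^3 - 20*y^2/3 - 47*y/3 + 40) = 3*(y^2 + 5*y - 14)/(3*y^2 + 4*y - 15)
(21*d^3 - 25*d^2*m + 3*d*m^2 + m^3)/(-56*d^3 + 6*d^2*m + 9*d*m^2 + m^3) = (-3*d^2 + 4*d*m - m^2)/(8*d^2 - 2*d*m - m^2)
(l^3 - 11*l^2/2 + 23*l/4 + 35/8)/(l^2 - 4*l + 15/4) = (4*l^2 - 12*l - 7)/(2*(2*l - 3))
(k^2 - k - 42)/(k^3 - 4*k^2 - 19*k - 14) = (k + 6)/(k^2 + 3*k + 2)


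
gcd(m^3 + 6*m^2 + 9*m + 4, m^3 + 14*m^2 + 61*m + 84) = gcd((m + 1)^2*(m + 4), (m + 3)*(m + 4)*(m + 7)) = m + 4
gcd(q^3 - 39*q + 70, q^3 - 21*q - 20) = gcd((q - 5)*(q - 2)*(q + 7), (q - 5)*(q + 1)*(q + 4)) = q - 5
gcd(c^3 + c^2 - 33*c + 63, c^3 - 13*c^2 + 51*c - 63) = c^2 - 6*c + 9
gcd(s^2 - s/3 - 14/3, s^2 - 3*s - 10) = s + 2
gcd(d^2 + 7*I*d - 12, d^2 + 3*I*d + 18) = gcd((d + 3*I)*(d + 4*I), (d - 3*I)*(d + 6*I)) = 1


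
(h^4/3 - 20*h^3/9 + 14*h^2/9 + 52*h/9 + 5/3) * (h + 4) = h^5/3 - 8*h^4/9 - 22*h^3/3 + 12*h^2 + 223*h/9 + 20/3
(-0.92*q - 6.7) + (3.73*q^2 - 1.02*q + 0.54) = 3.73*q^2 - 1.94*q - 6.16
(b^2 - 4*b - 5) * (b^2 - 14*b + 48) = b^4 - 18*b^3 + 99*b^2 - 122*b - 240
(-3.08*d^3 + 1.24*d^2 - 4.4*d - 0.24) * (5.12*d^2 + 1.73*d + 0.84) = -15.7696*d^5 + 1.0204*d^4 - 22.97*d^3 - 7.7992*d^2 - 4.1112*d - 0.2016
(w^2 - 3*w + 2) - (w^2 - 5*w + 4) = 2*w - 2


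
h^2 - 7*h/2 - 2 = (h - 4)*(h + 1/2)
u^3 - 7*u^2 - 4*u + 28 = (u - 7)*(u - 2)*(u + 2)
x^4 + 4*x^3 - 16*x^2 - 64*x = x*(x - 4)*(x + 4)^2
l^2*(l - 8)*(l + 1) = l^4 - 7*l^3 - 8*l^2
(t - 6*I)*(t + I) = t^2 - 5*I*t + 6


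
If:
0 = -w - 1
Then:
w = -1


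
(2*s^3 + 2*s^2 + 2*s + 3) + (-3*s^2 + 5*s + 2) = 2*s^3 - s^2 + 7*s + 5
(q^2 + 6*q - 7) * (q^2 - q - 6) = q^4 + 5*q^3 - 19*q^2 - 29*q + 42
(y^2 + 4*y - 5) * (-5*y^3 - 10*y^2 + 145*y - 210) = -5*y^5 - 30*y^4 + 130*y^3 + 420*y^2 - 1565*y + 1050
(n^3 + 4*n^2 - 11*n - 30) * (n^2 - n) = n^5 + 3*n^4 - 15*n^3 - 19*n^2 + 30*n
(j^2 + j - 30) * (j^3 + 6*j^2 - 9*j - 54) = j^5 + 7*j^4 - 33*j^3 - 243*j^2 + 216*j + 1620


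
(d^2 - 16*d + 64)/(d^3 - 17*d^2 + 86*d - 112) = (d - 8)/(d^2 - 9*d + 14)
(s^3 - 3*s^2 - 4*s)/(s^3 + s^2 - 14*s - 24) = s*(s + 1)/(s^2 + 5*s + 6)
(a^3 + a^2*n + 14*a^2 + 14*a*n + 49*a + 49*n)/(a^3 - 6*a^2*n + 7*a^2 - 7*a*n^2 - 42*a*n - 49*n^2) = (a + 7)/(a - 7*n)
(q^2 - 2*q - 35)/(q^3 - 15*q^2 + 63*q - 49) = (q + 5)/(q^2 - 8*q + 7)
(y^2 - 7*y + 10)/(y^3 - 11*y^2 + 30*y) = (y - 2)/(y*(y - 6))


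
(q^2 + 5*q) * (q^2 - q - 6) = q^4 + 4*q^3 - 11*q^2 - 30*q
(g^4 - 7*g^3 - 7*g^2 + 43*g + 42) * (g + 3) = g^5 - 4*g^4 - 28*g^3 + 22*g^2 + 171*g + 126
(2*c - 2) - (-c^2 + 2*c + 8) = c^2 - 10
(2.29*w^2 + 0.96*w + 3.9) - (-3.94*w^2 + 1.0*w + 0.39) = 6.23*w^2 - 0.04*w + 3.51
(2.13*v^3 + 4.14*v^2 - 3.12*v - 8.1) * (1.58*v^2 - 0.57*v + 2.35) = 3.3654*v^5 + 5.3271*v^4 - 2.2839*v^3 - 1.2906*v^2 - 2.715*v - 19.035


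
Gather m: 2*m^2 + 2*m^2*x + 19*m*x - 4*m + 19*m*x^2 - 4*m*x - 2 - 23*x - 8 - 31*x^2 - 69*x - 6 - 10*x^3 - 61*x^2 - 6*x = m^2*(2*x + 2) + m*(19*x^2 + 15*x - 4) - 10*x^3 - 92*x^2 - 98*x - 16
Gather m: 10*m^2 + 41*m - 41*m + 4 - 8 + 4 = 10*m^2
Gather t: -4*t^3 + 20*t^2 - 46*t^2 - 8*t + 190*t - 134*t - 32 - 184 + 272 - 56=-4*t^3 - 26*t^2 + 48*t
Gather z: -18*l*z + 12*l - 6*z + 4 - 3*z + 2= 12*l + z*(-18*l - 9) + 6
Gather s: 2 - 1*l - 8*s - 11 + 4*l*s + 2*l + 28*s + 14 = l + s*(4*l + 20) + 5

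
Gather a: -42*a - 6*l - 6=-42*a - 6*l - 6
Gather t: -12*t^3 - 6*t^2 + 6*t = -12*t^3 - 6*t^2 + 6*t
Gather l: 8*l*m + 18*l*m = 26*l*m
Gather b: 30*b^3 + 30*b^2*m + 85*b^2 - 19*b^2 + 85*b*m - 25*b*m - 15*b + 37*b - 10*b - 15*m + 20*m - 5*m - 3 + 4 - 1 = 30*b^3 + b^2*(30*m + 66) + b*(60*m + 12)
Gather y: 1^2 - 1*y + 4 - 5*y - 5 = -6*y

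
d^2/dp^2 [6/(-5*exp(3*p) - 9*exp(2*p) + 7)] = 54*((5*exp(p) + 4)*(5*exp(3*p) + 9*exp(2*p) - 7) - 2*(5*exp(p) + 6)^2*exp(2*p))*exp(2*p)/(5*exp(3*p) + 9*exp(2*p) - 7)^3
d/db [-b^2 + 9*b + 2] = 9 - 2*b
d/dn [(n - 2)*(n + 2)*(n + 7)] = 3*n^2 + 14*n - 4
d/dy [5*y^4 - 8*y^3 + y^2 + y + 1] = 20*y^3 - 24*y^2 + 2*y + 1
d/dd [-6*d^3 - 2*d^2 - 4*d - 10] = -18*d^2 - 4*d - 4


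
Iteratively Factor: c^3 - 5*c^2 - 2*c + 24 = (c + 2)*(c^2 - 7*c + 12) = (c - 4)*(c + 2)*(c - 3)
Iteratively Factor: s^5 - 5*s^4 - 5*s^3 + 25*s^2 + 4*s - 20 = (s - 5)*(s^4 - 5*s^2 + 4) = (s - 5)*(s - 1)*(s^3 + s^2 - 4*s - 4) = (s - 5)*(s - 1)*(s + 1)*(s^2 - 4) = (s - 5)*(s - 1)*(s + 1)*(s + 2)*(s - 2)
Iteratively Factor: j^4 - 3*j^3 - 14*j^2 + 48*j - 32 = (j + 4)*(j^3 - 7*j^2 + 14*j - 8) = (j - 4)*(j + 4)*(j^2 - 3*j + 2) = (j - 4)*(j - 1)*(j + 4)*(j - 2)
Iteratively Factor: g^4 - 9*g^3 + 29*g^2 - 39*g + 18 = (g - 3)*(g^3 - 6*g^2 + 11*g - 6) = (g - 3)*(g - 2)*(g^2 - 4*g + 3) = (g - 3)*(g - 2)*(g - 1)*(g - 3)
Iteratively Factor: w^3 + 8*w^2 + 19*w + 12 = (w + 3)*(w^2 + 5*w + 4) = (w + 3)*(w + 4)*(w + 1)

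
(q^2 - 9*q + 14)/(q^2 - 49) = (q - 2)/(q + 7)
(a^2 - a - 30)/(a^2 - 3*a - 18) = (a + 5)/(a + 3)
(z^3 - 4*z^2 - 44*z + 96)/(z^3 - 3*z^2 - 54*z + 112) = (z + 6)/(z + 7)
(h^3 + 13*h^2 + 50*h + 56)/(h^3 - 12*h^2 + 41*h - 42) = (h^3 + 13*h^2 + 50*h + 56)/(h^3 - 12*h^2 + 41*h - 42)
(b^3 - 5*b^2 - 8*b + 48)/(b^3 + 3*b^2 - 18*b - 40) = (b^2 - b - 12)/(b^2 + 7*b + 10)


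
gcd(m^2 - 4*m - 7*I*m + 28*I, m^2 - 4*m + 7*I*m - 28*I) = m - 4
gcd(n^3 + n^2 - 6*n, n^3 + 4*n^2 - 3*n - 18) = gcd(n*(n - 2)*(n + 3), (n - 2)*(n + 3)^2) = n^2 + n - 6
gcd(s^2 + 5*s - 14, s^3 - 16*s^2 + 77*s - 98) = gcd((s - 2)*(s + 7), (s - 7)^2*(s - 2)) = s - 2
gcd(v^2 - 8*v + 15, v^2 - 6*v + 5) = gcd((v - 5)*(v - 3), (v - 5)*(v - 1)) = v - 5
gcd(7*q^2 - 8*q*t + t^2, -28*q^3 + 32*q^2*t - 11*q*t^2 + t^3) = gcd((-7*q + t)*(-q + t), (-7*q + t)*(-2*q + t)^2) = 7*q - t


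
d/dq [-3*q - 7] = -3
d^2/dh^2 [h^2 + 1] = 2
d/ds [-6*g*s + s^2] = -6*g + 2*s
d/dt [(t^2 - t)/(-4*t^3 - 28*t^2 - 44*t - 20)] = (t^3 - 3*t^2 - 15*t + 5)/(4*(t^5 + 13*t^4 + 58*t^3 + 106*t^2 + 85*t + 25))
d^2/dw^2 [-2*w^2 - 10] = -4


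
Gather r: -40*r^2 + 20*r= -40*r^2 + 20*r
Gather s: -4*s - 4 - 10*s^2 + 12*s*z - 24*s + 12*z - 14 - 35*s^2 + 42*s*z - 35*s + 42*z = -45*s^2 + s*(54*z - 63) + 54*z - 18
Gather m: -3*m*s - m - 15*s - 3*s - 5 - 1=m*(-3*s - 1) - 18*s - 6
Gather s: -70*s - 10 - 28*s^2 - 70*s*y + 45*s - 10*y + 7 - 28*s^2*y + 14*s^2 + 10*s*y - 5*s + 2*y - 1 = s^2*(-28*y - 14) + s*(-60*y - 30) - 8*y - 4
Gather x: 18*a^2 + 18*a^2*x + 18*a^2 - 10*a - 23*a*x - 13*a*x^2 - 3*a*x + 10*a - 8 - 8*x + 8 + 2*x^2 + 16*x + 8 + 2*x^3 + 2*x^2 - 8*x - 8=36*a^2 + 2*x^3 + x^2*(4 - 13*a) + x*(18*a^2 - 26*a)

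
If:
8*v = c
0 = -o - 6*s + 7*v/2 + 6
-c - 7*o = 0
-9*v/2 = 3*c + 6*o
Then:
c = 0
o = 0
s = 1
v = 0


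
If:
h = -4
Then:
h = -4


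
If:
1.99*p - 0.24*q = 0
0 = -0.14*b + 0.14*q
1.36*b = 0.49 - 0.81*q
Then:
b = 0.23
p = 0.03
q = 0.23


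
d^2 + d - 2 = (d - 1)*(d + 2)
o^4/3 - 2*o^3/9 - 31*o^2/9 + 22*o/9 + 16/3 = (o/3 + 1)*(o - 8/3)*(o - 2)*(o + 1)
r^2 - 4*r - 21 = (r - 7)*(r + 3)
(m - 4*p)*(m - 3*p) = m^2 - 7*m*p + 12*p^2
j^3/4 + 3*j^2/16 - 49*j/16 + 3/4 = (j/4 + 1)*(j - 3)*(j - 1/4)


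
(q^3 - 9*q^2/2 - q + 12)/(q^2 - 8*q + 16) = (q^2 - q/2 - 3)/(q - 4)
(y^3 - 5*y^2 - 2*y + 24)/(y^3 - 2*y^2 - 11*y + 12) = (y^2 - y - 6)/(y^2 + 2*y - 3)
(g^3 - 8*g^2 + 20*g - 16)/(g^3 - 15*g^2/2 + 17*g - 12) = 2*(g - 2)/(2*g - 3)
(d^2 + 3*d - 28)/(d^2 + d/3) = 3*(d^2 + 3*d - 28)/(d*(3*d + 1))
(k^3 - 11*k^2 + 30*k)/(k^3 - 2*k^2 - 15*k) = (k - 6)/(k + 3)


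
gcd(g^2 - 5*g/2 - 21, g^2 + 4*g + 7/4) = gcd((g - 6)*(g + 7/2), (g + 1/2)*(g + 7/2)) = g + 7/2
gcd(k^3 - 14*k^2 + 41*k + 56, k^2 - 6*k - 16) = k - 8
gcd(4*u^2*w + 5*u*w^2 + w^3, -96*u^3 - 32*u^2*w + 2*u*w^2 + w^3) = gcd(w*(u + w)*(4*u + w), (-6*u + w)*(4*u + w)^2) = 4*u + w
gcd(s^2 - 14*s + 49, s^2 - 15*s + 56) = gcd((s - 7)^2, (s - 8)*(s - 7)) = s - 7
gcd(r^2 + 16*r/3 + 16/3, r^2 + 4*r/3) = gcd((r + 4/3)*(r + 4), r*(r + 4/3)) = r + 4/3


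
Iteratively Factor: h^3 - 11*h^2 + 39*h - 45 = (h - 5)*(h^2 - 6*h + 9) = (h - 5)*(h - 3)*(h - 3)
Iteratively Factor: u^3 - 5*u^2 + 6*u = (u)*(u^2 - 5*u + 6) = u*(u - 2)*(u - 3)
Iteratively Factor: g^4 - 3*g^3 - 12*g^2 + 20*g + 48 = (g - 4)*(g^3 + g^2 - 8*g - 12) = (g - 4)*(g - 3)*(g^2 + 4*g + 4) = (g - 4)*(g - 3)*(g + 2)*(g + 2)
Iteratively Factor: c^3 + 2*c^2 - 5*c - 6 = (c - 2)*(c^2 + 4*c + 3) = (c - 2)*(c + 3)*(c + 1)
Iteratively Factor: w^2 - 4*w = (w - 4)*(w)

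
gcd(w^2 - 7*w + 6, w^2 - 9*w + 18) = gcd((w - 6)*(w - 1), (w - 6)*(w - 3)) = w - 6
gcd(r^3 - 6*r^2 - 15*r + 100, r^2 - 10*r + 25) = r^2 - 10*r + 25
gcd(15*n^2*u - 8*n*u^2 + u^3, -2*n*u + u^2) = u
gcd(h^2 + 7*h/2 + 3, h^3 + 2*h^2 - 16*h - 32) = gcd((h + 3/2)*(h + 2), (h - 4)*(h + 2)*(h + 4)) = h + 2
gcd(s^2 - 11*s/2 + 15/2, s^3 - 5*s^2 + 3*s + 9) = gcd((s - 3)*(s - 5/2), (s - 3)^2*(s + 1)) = s - 3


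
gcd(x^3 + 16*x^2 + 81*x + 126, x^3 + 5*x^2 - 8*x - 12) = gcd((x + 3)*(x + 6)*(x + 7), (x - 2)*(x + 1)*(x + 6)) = x + 6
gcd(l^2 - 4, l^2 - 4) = l^2 - 4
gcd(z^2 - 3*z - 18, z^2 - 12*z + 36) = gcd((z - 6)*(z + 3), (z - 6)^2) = z - 6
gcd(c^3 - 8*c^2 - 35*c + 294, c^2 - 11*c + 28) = c - 7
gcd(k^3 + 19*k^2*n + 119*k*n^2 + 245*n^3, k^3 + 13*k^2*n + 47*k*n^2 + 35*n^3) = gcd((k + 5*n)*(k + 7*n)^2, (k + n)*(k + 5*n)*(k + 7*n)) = k^2 + 12*k*n + 35*n^2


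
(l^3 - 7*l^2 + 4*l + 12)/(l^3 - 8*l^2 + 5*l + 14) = (l - 6)/(l - 7)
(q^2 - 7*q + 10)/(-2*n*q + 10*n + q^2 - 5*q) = (q - 2)/(-2*n + q)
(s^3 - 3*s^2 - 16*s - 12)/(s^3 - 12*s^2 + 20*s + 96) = (s + 1)/(s - 8)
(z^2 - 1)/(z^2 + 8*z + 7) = (z - 1)/(z + 7)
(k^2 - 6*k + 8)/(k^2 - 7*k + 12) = (k - 2)/(k - 3)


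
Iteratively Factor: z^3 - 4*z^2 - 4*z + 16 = (z - 2)*(z^2 - 2*z - 8) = (z - 2)*(z + 2)*(z - 4)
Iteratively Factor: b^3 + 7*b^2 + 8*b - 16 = (b - 1)*(b^2 + 8*b + 16) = (b - 1)*(b + 4)*(b + 4)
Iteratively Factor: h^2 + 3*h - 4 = (h - 1)*(h + 4)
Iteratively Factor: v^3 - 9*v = (v - 3)*(v^2 + 3*v) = (v - 3)*(v + 3)*(v)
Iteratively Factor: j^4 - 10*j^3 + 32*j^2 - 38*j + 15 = (j - 1)*(j^3 - 9*j^2 + 23*j - 15) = (j - 1)^2*(j^2 - 8*j + 15) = (j - 5)*(j - 1)^2*(j - 3)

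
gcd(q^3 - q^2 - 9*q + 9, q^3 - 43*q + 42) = q - 1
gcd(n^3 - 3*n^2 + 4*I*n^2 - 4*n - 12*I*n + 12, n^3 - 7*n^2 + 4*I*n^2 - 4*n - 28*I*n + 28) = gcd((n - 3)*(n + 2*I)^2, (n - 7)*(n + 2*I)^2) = n^2 + 4*I*n - 4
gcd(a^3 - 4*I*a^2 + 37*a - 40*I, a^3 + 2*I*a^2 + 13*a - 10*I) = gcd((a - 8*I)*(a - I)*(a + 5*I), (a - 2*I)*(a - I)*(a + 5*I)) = a^2 + 4*I*a + 5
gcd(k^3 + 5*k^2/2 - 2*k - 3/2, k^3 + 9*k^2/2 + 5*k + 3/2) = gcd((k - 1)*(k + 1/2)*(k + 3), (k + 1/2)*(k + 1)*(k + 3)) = k^2 + 7*k/2 + 3/2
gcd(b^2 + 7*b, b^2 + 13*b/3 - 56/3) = b + 7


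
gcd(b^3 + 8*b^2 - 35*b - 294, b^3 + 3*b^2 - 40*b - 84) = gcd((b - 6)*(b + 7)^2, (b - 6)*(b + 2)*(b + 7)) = b^2 + b - 42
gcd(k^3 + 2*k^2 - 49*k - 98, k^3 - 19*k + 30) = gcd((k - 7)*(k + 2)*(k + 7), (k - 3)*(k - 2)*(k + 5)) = 1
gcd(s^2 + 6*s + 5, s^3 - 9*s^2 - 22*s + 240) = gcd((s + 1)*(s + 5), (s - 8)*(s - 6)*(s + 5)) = s + 5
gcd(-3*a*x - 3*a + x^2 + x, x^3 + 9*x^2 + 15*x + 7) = x + 1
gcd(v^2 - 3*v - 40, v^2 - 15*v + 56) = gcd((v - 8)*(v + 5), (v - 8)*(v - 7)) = v - 8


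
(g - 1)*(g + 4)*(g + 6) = g^3 + 9*g^2 + 14*g - 24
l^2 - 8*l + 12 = (l - 6)*(l - 2)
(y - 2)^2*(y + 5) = y^3 + y^2 - 16*y + 20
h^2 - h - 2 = (h - 2)*(h + 1)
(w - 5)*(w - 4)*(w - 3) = w^3 - 12*w^2 + 47*w - 60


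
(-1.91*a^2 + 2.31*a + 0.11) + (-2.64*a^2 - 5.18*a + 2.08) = -4.55*a^2 - 2.87*a + 2.19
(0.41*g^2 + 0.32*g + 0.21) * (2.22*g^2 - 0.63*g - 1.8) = 0.9102*g^4 + 0.4521*g^3 - 0.4734*g^2 - 0.7083*g - 0.378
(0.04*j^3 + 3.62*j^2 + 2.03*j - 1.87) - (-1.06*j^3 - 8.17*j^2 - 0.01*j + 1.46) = 1.1*j^3 + 11.79*j^2 + 2.04*j - 3.33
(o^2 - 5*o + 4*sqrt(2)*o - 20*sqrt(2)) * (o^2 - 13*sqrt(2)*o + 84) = o^4 - 9*sqrt(2)*o^3 - 5*o^3 - 20*o^2 + 45*sqrt(2)*o^2 + 100*o + 336*sqrt(2)*o - 1680*sqrt(2)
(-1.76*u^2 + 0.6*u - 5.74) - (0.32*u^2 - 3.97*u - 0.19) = -2.08*u^2 + 4.57*u - 5.55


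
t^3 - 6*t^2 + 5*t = t*(t - 5)*(t - 1)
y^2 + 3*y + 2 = (y + 1)*(y + 2)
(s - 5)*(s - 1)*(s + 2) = s^3 - 4*s^2 - 7*s + 10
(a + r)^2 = a^2 + 2*a*r + r^2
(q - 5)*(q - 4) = q^2 - 9*q + 20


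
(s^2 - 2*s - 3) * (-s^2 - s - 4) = -s^4 + s^3 + s^2 + 11*s + 12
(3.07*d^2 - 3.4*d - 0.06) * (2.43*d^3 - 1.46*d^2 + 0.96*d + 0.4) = 7.4601*d^5 - 12.7442*d^4 + 7.7654*d^3 - 1.9484*d^2 - 1.4176*d - 0.024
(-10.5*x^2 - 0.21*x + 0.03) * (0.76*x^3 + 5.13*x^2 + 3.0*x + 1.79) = -7.98*x^5 - 54.0246*x^4 - 32.5545*x^3 - 19.2711*x^2 - 0.2859*x + 0.0537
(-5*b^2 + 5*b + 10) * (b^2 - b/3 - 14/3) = -5*b^4 + 20*b^3/3 + 95*b^2/3 - 80*b/3 - 140/3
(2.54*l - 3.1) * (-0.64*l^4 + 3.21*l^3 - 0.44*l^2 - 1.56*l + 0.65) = -1.6256*l^5 + 10.1374*l^4 - 11.0686*l^3 - 2.5984*l^2 + 6.487*l - 2.015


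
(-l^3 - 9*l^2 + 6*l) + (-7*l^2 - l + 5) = -l^3 - 16*l^2 + 5*l + 5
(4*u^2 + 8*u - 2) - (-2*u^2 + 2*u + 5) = 6*u^2 + 6*u - 7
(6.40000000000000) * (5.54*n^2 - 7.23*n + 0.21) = 35.456*n^2 - 46.272*n + 1.344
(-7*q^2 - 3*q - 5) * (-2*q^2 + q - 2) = 14*q^4 - q^3 + 21*q^2 + q + 10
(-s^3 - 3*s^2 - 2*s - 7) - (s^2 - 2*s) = -s^3 - 4*s^2 - 7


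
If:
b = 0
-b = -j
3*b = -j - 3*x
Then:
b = 0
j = 0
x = 0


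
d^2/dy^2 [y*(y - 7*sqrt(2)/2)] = 2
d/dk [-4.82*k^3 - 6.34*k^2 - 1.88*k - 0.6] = -14.46*k^2 - 12.68*k - 1.88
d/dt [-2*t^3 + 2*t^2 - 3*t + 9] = -6*t^2 + 4*t - 3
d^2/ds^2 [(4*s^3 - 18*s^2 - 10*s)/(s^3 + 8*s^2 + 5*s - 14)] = 4*(-25*s^6 - 45*s^5 + 183*s^4 - 543*s^3 - 3864*s^2 - 504*s - 2114)/(s^9 + 24*s^8 + 207*s^7 + 710*s^6 + 363*s^5 - 2508*s^4 - 2647*s^3 + 3654*s^2 + 2940*s - 2744)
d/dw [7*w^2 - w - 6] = 14*w - 1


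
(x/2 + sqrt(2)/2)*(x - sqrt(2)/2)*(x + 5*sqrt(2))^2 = x^4/2 + 21*sqrt(2)*x^3/4 + 59*x^2/2 + 15*sqrt(2)*x/2 - 25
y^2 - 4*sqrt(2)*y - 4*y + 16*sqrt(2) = (y - 4)*(y - 4*sqrt(2))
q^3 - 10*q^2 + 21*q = q*(q - 7)*(q - 3)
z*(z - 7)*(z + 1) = z^3 - 6*z^2 - 7*z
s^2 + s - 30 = (s - 5)*(s + 6)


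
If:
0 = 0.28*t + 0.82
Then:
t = -2.93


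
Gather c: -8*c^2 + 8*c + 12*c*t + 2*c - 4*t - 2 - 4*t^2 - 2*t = -8*c^2 + c*(12*t + 10) - 4*t^2 - 6*t - 2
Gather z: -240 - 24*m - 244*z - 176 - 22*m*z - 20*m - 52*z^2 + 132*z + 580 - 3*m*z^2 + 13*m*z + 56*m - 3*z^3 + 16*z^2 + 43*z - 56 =12*m - 3*z^3 + z^2*(-3*m - 36) + z*(-9*m - 69) + 108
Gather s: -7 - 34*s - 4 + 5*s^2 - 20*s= 5*s^2 - 54*s - 11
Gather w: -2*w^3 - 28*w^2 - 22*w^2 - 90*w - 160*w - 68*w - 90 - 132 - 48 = -2*w^3 - 50*w^2 - 318*w - 270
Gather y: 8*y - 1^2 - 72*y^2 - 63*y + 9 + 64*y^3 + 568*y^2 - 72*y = 64*y^3 + 496*y^2 - 127*y + 8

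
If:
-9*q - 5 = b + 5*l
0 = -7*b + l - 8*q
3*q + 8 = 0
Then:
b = 377/108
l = 335/108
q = -8/3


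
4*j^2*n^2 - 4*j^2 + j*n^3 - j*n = (4*j + n)*(n - 1)*(j*n + j)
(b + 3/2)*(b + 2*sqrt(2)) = b^2 + 3*b/2 + 2*sqrt(2)*b + 3*sqrt(2)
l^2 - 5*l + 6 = (l - 3)*(l - 2)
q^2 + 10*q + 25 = (q + 5)^2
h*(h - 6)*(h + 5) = h^3 - h^2 - 30*h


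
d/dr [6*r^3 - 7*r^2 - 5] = 2*r*(9*r - 7)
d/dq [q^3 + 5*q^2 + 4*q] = 3*q^2 + 10*q + 4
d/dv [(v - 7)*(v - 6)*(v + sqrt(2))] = 3*v^2 - 26*v + 2*sqrt(2)*v - 13*sqrt(2) + 42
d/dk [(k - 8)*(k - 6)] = 2*k - 14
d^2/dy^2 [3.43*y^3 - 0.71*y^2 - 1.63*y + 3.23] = 20.58*y - 1.42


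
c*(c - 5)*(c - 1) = c^3 - 6*c^2 + 5*c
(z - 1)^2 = z^2 - 2*z + 1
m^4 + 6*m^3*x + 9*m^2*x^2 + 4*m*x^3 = m*(m + x)^2*(m + 4*x)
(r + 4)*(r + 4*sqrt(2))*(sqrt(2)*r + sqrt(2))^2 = 2*r^4 + 8*sqrt(2)*r^3 + 12*r^3 + 18*r^2 + 48*sqrt(2)*r^2 + 8*r + 72*sqrt(2)*r + 32*sqrt(2)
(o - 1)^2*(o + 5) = o^3 + 3*o^2 - 9*o + 5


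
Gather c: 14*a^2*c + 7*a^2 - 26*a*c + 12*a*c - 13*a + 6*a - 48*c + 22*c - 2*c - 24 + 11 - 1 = 7*a^2 - 7*a + c*(14*a^2 - 14*a - 28) - 14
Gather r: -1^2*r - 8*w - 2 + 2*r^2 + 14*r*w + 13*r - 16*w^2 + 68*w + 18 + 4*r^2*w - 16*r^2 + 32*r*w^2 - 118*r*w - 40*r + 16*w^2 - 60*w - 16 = r^2*(4*w - 14) + r*(32*w^2 - 104*w - 28)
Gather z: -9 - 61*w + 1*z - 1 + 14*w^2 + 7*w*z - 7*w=14*w^2 - 68*w + z*(7*w + 1) - 10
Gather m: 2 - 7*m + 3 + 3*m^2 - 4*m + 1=3*m^2 - 11*m + 6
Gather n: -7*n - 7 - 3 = -7*n - 10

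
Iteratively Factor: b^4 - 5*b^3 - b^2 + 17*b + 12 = (b + 1)*(b^3 - 6*b^2 + 5*b + 12) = (b - 3)*(b + 1)*(b^2 - 3*b - 4) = (b - 3)*(b + 1)^2*(b - 4)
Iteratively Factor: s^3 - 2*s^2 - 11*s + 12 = (s + 3)*(s^2 - 5*s + 4) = (s - 1)*(s + 3)*(s - 4)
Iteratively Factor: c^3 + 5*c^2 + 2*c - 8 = (c - 1)*(c^2 + 6*c + 8) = (c - 1)*(c + 4)*(c + 2)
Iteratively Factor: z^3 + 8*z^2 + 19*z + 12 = (z + 4)*(z^2 + 4*z + 3) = (z + 3)*(z + 4)*(z + 1)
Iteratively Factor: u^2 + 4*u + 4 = (u + 2)*(u + 2)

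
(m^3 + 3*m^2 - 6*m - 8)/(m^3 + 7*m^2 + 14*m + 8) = (m - 2)/(m + 2)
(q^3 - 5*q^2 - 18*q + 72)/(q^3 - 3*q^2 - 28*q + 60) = (q^2 + q - 12)/(q^2 + 3*q - 10)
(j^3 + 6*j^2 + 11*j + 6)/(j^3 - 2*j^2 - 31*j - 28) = (j^2 + 5*j + 6)/(j^2 - 3*j - 28)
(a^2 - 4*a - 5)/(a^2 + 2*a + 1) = (a - 5)/(a + 1)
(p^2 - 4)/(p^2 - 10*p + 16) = (p + 2)/(p - 8)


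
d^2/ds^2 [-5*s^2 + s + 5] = -10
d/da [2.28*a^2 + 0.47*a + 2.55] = 4.56*a + 0.47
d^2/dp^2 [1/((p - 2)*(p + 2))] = 2*(3*p^2 + 4)/(p^6 - 12*p^4 + 48*p^2 - 64)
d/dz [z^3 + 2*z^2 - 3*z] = 3*z^2 + 4*z - 3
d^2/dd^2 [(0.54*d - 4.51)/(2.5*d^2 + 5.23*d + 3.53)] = ((16.9016 - 8.1*d)*(2.5*d^2 + 5.23*d + 3.53) + (0.54*d - 4.51)*(5.0*d + 5.23)*(10.0*d + 10.46))/(2.5*d^2 + 5.23*d + 3.53)^3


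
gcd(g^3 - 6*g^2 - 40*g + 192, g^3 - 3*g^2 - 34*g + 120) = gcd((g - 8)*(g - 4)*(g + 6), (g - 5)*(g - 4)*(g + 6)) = g^2 + 2*g - 24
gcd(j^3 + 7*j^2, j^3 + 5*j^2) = j^2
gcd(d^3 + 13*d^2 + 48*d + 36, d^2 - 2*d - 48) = d + 6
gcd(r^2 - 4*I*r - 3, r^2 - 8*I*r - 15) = r - 3*I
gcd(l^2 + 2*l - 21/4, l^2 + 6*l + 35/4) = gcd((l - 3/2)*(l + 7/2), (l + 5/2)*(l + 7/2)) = l + 7/2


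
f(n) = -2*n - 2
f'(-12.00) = -2.00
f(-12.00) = 22.00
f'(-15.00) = -2.00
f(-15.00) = 28.00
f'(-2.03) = -2.00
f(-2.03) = 2.06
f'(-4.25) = -2.00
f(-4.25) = 6.50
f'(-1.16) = -2.00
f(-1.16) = 0.32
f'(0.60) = -2.00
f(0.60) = -3.20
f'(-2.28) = -2.00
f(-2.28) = 2.56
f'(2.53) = -2.00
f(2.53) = -7.06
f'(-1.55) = -2.00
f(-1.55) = 1.10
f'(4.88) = -2.00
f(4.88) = -11.76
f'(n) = -2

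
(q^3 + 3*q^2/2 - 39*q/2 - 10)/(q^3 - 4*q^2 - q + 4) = (2*q^2 + 11*q + 5)/(2*(q^2 - 1))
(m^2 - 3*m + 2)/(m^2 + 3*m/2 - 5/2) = 2*(m - 2)/(2*m + 5)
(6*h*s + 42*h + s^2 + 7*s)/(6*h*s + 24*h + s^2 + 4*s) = (s + 7)/(s + 4)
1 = 1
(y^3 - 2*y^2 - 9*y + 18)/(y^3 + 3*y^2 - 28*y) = (y^3 - 2*y^2 - 9*y + 18)/(y*(y^2 + 3*y - 28))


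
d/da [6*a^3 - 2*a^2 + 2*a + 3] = 18*a^2 - 4*a + 2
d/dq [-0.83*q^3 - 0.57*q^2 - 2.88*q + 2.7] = -2.49*q^2 - 1.14*q - 2.88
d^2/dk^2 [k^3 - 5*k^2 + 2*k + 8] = 6*k - 10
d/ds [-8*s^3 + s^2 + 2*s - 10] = -24*s^2 + 2*s + 2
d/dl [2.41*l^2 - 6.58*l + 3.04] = 4.82*l - 6.58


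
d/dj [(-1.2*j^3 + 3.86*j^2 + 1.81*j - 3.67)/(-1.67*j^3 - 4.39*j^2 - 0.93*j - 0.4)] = (11.7142*j^4 + 8.2774*j^3 - 12.5906*j^2 - 35.3106*j - 4.1371)/(2.7889*j^6 + 14.6626*j^5 + 22.3783*j^4 + 9.5014*j^3 + 4.3769*j^2 + 0.744*j + 0.16)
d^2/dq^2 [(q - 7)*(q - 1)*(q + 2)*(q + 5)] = 12*q^2 - 6*q - 78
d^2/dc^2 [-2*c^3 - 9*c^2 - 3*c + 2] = -12*c - 18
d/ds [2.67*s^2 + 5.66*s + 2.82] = 5.34*s + 5.66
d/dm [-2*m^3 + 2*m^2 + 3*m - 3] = -6*m^2 + 4*m + 3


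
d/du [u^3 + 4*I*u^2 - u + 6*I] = 3*u^2 + 8*I*u - 1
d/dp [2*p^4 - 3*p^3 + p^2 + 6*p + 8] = 8*p^3 - 9*p^2 + 2*p + 6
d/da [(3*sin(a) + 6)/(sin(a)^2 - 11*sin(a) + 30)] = 3*(-4*sin(a) + cos(a)^2 + 51)*cos(a)/(sin(a)^2 - 11*sin(a) + 30)^2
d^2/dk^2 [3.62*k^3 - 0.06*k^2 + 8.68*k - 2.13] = 21.72*k - 0.12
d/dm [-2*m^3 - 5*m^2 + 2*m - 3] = -6*m^2 - 10*m + 2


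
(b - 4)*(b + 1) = b^2 - 3*b - 4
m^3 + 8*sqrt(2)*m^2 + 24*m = m*(m + 2*sqrt(2))*(m + 6*sqrt(2))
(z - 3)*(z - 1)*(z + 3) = z^3 - z^2 - 9*z + 9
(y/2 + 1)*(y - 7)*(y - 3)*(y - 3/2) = y^4/2 - 19*y^3/4 + 13*y^2/2 + 81*y/4 - 63/2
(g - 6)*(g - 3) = g^2 - 9*g + 18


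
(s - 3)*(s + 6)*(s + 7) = s^3 + 10*s^2 + 3*s - 126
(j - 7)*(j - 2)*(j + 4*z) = j^3 + 4*j^2*z - 9*j^2 - 36*j*z + 14*j + 56*z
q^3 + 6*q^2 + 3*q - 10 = (q - 1)*(q + 2)*(q + 5)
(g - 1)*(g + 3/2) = g^2 + g/2 - 3/2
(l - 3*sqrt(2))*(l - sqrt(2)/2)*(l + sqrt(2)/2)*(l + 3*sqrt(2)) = l^4 - 37*l^2/2 + 9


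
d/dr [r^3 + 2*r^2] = r*(3*r + 4)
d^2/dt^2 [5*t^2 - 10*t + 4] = 10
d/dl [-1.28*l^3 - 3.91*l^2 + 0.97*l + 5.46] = -3.84*l^2 - 7.82*l + 0.97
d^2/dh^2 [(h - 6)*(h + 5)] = 2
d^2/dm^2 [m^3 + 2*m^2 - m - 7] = 6*m + 4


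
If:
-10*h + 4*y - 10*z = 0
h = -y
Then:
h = -5*z/7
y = 5*z/7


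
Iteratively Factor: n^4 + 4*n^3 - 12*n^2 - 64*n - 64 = (n - 4)*(n^3 + 8*n^2 + 20*n + 16) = (n - 4)*(n + 4)*(n^2 + 4*n + 4) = (n - 4)*(n + 2)*(n + 4)*(n + 2)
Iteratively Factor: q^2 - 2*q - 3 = (q - 3)*(q + 1)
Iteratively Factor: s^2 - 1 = (s - 1)*(s + 1)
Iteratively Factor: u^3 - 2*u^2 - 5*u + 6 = (u - 3)*(u^2 + u - 2) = (u - 3)*(u - 1)*(u + 2)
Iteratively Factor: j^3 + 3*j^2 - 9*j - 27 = (j + 3)*(j^2 - 9) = (j + 3)^2*(j - 3)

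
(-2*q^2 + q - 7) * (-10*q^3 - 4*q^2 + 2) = 20*q^5 - 2*q^4 + 66*q^3 + 24*q^2 + 2*q - 14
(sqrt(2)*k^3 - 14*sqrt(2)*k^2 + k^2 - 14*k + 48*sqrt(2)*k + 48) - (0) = sqrt(2)*k^3 - 14*sqrt(2)*k^2 + k^2 - 14*k + 48*sqrt(2)*k + 48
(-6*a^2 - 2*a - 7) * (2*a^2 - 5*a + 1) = -12*a^4 + 26*a^3 - 10*a^2 + 33*a - 7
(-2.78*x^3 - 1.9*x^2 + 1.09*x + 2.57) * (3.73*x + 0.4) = -10.3694*x^4 - 8.199*x^3 + 3.3057*x^2 + 10.0221*x + 1.028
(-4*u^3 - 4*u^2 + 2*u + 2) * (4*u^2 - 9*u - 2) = -16*u^5 + 20*u^4 + 52*u^3 - 2*u^2 - 22*u - 4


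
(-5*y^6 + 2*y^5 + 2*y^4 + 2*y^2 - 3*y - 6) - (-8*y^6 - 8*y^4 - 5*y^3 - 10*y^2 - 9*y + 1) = 3*y^6 + 2*y^5 + 10*y^4 + 5*y^3 + 12*y^2 + 6*y - 7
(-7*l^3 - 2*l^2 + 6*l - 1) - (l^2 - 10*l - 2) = -7*l^3 - 3*l^2 + 16*l + 1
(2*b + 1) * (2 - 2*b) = -4*b^2 + 2*b + 2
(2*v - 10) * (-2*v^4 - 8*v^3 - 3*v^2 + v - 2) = -4*v^5 + 4*v^4 + 74*v^3 + 32*v^2 - 14*v + 20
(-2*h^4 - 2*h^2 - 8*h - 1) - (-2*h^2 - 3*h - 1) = -2*h^4 - 5*h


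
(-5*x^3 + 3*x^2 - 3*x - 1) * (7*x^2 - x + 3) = -35*x^5 + 26*x^4 - 39*x^3 + 5*x^2 - 8*x - 3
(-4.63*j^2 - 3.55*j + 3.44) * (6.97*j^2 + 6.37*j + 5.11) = -32.2711*j^4 - 54.2366*j^3 - 22.296*j^2 + 3.7723*j + 17.5784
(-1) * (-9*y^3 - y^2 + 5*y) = 9*y^3 + y^2 - 5*y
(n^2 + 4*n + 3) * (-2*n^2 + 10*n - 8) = -2*n^4 + 2*n^3 + 26*n^2 - 2*n - 24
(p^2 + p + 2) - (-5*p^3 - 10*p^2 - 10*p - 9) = 5*p^3 + 11*p^2 + 11*p + 11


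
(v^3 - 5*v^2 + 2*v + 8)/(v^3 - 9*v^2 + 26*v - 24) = (v + 1)/(v - 3)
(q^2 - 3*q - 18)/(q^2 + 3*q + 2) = (q^2 - 3*q - 18)/(q^2 + 3*q + 2)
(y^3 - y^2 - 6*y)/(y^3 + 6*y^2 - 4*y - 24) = y*(y - 3)/(y^2 + 4*y - 12)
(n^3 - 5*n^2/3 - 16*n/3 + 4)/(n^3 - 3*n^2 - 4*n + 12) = (n - 2/3)/(n - 2)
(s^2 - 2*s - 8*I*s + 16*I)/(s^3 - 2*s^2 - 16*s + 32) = (s - 8*I)/(s^2 - 16)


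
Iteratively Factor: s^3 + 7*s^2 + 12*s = (s)*(s^2 + 7*s + 12) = s*(s + 4)*(s + 3)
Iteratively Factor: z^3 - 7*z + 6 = (z + 3)*(z^2 - 3*z + 2) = (z - 1)*(z + 3)*(z - 2)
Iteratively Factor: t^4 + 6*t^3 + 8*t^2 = (t + 2)*(t^3 + 4*t^2) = t*(t + 2)*(t^2 + 4*t) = t*(t + 2)*(t + 4)*(t)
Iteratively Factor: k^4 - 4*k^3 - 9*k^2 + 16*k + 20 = (k - 2)*(k^3 - 2*k^2 - 13*k - 10) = (k - 2)*(k + 1)*(k^2 - 3*k - 10) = (k - 2)*(k + 1)*(k + 2)*(k - 5)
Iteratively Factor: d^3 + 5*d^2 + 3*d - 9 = (d + 3)*(d^2 + 2*d - 3) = (d - 1)*(d + 3)*(d + 3)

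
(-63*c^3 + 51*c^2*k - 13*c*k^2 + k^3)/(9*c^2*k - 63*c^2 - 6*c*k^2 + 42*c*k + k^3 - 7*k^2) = (-7*c + k)/(k - 7)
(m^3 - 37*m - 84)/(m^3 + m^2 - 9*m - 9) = (m^2 - 3*m - 28)/(m^2 - 2*m - 3)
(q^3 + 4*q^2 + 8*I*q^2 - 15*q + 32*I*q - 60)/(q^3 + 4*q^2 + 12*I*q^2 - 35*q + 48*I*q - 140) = (q + 3*I)/(q + 7*I)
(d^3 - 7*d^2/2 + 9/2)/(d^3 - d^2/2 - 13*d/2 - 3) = (2*d^2 - d - 3)/(2*d^2 + 5*d + 2)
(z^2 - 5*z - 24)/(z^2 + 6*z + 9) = (z - 8)/(z + 3)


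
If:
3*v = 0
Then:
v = 0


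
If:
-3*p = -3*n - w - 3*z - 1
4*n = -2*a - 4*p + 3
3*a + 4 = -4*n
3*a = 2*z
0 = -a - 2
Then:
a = -2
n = 1/2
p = 5/4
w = 41/4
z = -3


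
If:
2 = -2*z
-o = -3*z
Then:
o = -3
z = -1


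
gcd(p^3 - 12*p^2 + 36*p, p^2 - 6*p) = p^2 - 6*p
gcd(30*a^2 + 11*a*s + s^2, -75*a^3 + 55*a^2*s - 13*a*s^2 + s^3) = 1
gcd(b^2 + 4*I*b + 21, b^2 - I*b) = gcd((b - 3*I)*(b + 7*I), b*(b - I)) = 1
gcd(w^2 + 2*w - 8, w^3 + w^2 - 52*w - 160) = w + 4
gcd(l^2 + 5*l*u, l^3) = l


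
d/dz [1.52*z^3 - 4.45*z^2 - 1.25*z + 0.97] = 4.56*z^2 - 8.9*z - 1.25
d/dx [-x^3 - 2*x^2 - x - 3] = -3*x^2 - 4*x - 1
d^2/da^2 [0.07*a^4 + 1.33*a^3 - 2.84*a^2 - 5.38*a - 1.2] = 0.84*a^2 + 7.98*a - 5.68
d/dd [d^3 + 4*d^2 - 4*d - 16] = 3*d^2 + 8*d - 4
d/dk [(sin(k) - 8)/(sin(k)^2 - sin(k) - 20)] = (-sin(k)^2 + 16*sin(k) - 28)*cos(k)/(sin(k) + cos(k)^2 + 19)^2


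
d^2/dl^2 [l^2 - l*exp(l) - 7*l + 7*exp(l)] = -l*exp(l) + 5*exp(l) + 2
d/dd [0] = 0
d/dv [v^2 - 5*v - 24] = 2*v - 5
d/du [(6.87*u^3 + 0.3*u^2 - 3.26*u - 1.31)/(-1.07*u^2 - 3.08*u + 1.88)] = (-7.3509*u^4 - 42.3192*u^3 + 34.3346*u^2 - 1.6754*u - 10.1636)/(1.1449*u^4 + 6.5912*u^3 + 5.4632*u^2 - 11.5808*u + 3.5344)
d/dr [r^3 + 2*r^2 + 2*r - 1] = 3*r^2 + 4*r + 2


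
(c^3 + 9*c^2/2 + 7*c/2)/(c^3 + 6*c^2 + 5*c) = (c + 7/2)/(c + 5)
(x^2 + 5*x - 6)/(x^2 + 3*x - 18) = (x - 1)/(x - 3)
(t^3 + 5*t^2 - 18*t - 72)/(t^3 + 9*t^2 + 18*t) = (t - 4)/t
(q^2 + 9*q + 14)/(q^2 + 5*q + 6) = (q + 7)/(q + 3)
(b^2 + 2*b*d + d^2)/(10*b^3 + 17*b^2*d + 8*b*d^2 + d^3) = (b + d)/(10*b^2 + 7*b*d + d^2)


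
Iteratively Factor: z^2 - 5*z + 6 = (z - 2)*(z - 3)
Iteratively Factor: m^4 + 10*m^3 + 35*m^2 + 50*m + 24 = (m + 1)*(m^3 + 9*m^2 + 26*m + 24) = (m + 1)*(m + 2)*(m^2 + 7*m + 12) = (m + 1)*(m + 2)*(m + 3)*(m + 4)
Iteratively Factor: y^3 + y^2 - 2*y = (y)*(y^2 + y - 2) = y*(y - 1)*(y + 2)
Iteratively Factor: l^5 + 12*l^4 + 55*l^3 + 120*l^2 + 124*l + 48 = (l + 2)*(l^4 + 10*l^3 + 35*l^2 + 50*l + 24) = (l + 2)*(l + 4)*(l^3 + 6*l^2 + 11*l + 6) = (l + 1)*(l + 2)*(l + 4)*(l^2 + 5*l + 6) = (l + 1)*(l + 2)^2*(l + 4)*(l + 3)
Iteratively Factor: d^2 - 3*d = (d)*(d - 3)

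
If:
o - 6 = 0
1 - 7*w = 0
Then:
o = 6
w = 1/7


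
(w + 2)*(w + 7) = w^2 + 9*w + 14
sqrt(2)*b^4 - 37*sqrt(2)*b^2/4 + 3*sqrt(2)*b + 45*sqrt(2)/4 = (b - 5/2)*(b - 3/2)*(b + 3)*(sqrt(2)*b + sqrt(2))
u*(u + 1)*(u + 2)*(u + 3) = u^4 + 6*u^3 + 11*u^2 + 6*u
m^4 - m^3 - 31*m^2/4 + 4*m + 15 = (m - 5/2)*(m - 2)*(m + 3/2)*(m + 2)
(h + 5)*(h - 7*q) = h^2 - 7*h*q + 5*h - 35*q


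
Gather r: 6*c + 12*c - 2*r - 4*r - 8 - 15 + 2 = 18*c - 6*r - 21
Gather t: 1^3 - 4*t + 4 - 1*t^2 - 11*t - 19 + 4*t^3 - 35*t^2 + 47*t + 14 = 4*t^3 - 36*t^2 + 32*t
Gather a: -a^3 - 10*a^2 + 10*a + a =-a^3 - 10*a^2 + 11*a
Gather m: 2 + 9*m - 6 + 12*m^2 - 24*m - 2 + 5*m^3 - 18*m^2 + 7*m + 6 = 5*m^3 - 6*m^2 - 8*m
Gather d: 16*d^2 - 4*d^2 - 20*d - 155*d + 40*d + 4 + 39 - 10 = 12*d^2 - 135*d + 33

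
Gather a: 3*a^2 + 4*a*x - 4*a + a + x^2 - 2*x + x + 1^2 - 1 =3*a^2 + a*(4*x - 3) + x^2 - x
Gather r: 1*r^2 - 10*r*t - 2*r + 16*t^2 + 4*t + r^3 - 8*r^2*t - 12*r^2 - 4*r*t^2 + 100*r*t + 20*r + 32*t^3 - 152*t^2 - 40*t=r^3 + r^2*(-8*t - 11) + r*(-4*t^2 + 90*t + 18) + 32*t^3 - 136*t^2 - 36*t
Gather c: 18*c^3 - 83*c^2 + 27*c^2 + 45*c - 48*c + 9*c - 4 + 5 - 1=18*c^3 - 56*c^2 + 6*c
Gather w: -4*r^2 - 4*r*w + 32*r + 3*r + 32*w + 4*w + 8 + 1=-4*r^2 + 35*r + w*(36 - 4*r) + 9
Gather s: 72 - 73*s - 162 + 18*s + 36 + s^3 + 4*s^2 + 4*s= s^3 + 4*s^2 - 51*s - 54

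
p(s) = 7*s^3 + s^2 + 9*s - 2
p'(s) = 21*s^2 + 2*s + 9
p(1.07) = 17.35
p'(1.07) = 35.18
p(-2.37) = -110.90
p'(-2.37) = 122.21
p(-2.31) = -103.74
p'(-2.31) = 116.44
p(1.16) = 20.71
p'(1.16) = 39.58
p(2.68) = 164.04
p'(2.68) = 165.19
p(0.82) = 9.91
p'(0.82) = 24.76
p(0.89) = 11.74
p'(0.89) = 27.41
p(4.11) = 537.87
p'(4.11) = 371.95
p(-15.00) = -23537.00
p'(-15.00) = 4704.00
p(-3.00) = -209.00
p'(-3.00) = 192.00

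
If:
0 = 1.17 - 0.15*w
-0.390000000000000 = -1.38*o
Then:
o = 0.28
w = 7.80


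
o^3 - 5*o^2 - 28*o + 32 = (o - 8)*(o - 1)*(o + 4)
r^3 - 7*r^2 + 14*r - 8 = (r - 4)*(r - 2)*(r - 1)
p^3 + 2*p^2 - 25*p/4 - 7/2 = (p - 2)*(p + 1/2)*(p + 7/2)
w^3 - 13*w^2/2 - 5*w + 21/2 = (w - 7)*(w - 1)*(w + 3/2)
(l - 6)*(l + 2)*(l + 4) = l^3 - 28*l - 48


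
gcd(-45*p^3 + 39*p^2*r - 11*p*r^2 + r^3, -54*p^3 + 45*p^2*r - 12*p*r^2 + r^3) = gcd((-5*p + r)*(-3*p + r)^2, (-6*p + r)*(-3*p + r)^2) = 9*p^2 - 6*p*r + r^2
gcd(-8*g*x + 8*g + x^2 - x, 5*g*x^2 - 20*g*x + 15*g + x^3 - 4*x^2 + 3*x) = x - 1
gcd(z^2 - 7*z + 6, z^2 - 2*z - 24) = z - 6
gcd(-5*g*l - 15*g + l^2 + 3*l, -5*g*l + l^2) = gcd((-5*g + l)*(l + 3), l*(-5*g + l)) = 5*g - l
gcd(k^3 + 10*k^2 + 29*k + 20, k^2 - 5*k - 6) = k + 1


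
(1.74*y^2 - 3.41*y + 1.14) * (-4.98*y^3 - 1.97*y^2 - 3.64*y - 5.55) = -8.6652*y^5 + 13.554*y^4 - 5.2931*y^3 + 0.509600000000002*y^2 + 14.7759*y - 6.327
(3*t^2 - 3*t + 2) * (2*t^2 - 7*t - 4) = 6*t^4 - 27*t^3 + 13*t^2 - 2*t - 8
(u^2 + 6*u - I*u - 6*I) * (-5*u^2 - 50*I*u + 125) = -5*u^4 - 30*u^3 - 45*I*u^3 + 75*u^2 - 270*I*u^2 + 450*u - 125*I*u - 750*I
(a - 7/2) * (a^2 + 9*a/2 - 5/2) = a^3 + a^2 - 73*a/4 + 35/4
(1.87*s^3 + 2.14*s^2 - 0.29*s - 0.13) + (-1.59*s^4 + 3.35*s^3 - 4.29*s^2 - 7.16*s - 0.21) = -1.59*s^4 + 5.22*s^3 - 2.15*s^2 - 7.45*s - 0.34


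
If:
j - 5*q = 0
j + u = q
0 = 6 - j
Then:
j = 6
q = 6/5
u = -24/5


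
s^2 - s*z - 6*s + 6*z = (s - 6)*(s - z)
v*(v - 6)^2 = v^3 - 12*v^2 + 36*v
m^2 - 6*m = m*(m - 6)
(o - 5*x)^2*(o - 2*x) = o^3 - 12*o^2*x + 45*o*x^2 - 50*x^3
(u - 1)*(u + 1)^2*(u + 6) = u^4 + 7*u^3 + 5*u^2 - 7*u - 6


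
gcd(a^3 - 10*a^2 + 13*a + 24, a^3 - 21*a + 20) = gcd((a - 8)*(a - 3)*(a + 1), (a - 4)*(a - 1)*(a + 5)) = 1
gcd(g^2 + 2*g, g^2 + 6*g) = g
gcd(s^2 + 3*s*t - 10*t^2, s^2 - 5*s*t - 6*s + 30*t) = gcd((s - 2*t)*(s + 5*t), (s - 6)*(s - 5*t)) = 1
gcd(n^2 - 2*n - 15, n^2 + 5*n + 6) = n + 3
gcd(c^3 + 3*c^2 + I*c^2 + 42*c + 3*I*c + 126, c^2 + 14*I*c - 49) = c + 7*I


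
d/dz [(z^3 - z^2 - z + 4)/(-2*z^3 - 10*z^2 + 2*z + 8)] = (-3*z^4 + 9*z^2 + 16*z - 4)/(z^6 + 10*z^5 + 23*z^4 - 18*z^3 - 39*z^2 + 8*z + 16)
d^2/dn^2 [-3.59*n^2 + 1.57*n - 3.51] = -7.18000000000000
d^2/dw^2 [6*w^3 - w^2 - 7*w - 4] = 36*w - 2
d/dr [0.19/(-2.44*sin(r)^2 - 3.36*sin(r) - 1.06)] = (0.9272*sin(r) + 0.6384)*cos(r)/(2.44*sin(r)^2 + 3.36*sin(r) + 1.06)^2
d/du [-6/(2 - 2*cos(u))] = 3*sin(u)/(cos(u) - 1)^2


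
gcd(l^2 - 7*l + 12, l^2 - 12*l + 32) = l - 4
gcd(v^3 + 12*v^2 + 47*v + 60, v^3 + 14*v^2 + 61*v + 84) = v^2 + 7*v + 12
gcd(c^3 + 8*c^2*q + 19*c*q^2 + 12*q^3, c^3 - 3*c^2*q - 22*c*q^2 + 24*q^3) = c + 4*q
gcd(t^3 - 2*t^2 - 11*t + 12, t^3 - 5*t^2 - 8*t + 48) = t^2 - t - 12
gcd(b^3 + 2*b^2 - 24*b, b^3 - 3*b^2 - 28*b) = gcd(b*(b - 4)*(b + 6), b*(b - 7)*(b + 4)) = b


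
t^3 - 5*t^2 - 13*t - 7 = (t - 7)*(t + 1)^2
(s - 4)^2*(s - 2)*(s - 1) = s^4 - 11*s^3 + 42*s^2 - 64*s + 32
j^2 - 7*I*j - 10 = (j - 5*I)*(j - 2*I)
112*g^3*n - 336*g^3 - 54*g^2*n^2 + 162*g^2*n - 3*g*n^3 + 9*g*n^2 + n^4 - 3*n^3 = (-8*g + n)*(-2*g + n)*(7*g + n)*(n - 3)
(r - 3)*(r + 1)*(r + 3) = r^3 + r^2 - 9*r - 9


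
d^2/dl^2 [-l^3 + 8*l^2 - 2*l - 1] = 16 - 6*l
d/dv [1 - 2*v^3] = -6*v^2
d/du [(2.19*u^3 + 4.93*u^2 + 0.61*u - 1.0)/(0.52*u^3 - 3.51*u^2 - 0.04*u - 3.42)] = (4.44089209850063e-16*u^5 - 10.2505*u^4 - 0.809599999999996*u^3 - 18.9655*u^2 - 40.7412*u - 2.1262)/(0.2704*u^6 - 3.6504*u^5 + 12.2785*u^4 - 3.276*u^3 + 24.01*u^2 + 0.2736*u + 11.6964)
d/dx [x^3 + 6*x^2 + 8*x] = 3*x^2 + 12*x + 8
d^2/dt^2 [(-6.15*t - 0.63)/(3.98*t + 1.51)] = (53.961636 - 2.8421709430404e-14*t)/(3.98*t + 1.51)^3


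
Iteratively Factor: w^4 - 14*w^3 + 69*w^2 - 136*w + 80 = (w - 4)*(w^3 - 10*w^2 + 29*w - 20) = (w - 4)^2*(w^2 - 6*w + 5) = (w - 5)*(w - 4)^2*(w - 1)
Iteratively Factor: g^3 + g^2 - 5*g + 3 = (g - 1)*(g^2 + 2*g - 3) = (g - 1)*(g + 3)*(g - 1)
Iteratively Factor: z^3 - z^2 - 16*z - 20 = (z + 2)*(z^2 - 3*z - 10) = (z + 2)^2*(z - 5)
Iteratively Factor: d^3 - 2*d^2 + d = (d - 1)*(d^2 - d) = (d - 1)^2*(d)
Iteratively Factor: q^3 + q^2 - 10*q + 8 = (q - 1)*(q^2 + 2*q - 8) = (q - 2)*(q - 1)*(q + 4)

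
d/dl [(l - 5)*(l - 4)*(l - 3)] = 3*l^2 - 24*l + 47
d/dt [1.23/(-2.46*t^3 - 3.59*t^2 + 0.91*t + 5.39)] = (9.0774*t^2 + 8.8314*t - 1.1193)/(2.46*t^3 + 3.59*t^2 - 0.91*t - 5.39)^2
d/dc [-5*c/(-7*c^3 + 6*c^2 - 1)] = 5*(7*c^3 - 3*c^2*(7*c - 4) - 6*c^2 + 1)/(7*c^3 - 6*c^2 + 1)^2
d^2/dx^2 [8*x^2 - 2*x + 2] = 16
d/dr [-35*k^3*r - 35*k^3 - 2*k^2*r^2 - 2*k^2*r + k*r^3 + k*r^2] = k*(-35*k^2 - 4*k*r - 2*k + 3*r^2 + 2*r)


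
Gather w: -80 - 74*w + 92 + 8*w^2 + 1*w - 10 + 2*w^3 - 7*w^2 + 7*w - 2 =2*w^3 + w^2 - 66*w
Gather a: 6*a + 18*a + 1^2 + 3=24*a + 4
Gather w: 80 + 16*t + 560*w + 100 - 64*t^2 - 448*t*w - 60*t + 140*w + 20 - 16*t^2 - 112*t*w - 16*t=-80*t^2 - 60*t + w*(700 - 560*t) + 200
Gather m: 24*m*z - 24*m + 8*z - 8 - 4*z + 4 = m*(24*z - 24) + 4*z - 4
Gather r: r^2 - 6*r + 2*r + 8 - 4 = r^2 - 4*r + 4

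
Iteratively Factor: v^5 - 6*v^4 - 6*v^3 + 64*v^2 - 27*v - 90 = (v + 1)*(v^4 - 7*v^3 + v^2 + 63*v - 90) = (v - 5)*(v + 1)*(v^3 - 2*v^2 - 9*v + 18) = (v - 5)*(v - 3)*(v + 1)*(v^2 + v - 6) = (v - 5)*(v - 3)*(v - 2)*(v + 1)*(v + 3)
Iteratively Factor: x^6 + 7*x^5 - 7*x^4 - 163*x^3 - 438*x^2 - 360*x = (x)*(x^5 + 7*x^4 - 7*x^3 - 163*x^2 - 438*x - 360) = x*(x + 2)*(x^4 + 5*x^3 - 17*x^2 - 129*x - 180) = x*(x - 5)*(x + 2)*(x^3 + 10*x^2 + 33*x + 36) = x*(x - 5)*(x + 2)*(x + 4)*(x^2 + 6*x + 9) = x*(x - 5)*(x + 2)*(x + 3)*(x + 4)*(x + 3)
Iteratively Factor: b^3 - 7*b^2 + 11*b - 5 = (b - 1)*(b^2 - 6*b + 5) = (b - 5)*(b - 1)*(b - 1)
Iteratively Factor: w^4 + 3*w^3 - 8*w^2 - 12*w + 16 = (w - 2)*(w^3 + 5*w^2 + 2*w - 8) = (w - 2)*(w + 4)*(w^2 + w - 2) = (w - 2)*(w - 1)*(w + 4)*(w + 2)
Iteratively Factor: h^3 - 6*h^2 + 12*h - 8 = (h - 2)*(h^2 - 4*h + 4) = (h - 2)^2*(h - 2)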